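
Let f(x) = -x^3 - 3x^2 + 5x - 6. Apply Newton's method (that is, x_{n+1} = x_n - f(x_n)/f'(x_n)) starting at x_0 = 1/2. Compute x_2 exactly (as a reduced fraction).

f'(x) = -3x^2 - 6x + 5.
f(1/2) = -35/8, f'(1/2) = 5/4, so x_1 = (1/2) - (-35/8)/(5/4) = 4.
f(4) = -98, f'(4) = -67, so x_2 = 4 - (-98)/(-67) = 170/67.

170/67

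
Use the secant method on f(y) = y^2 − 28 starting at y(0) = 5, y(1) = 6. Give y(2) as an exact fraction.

f(5) = −3, f(6) = 8. y(2) = 6 − 8·(6 − 5)/(8 − (−3)) = 58/11.

58/11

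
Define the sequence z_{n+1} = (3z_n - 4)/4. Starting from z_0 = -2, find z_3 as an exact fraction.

-101/32

z_1 = (3·(-2) - 4)/4 = -5/2.
z_2 = (3·(-5/2) - 4)/4 = -23/8.
z_3 = (3·(-23/8) - 4)/4 = -101/32.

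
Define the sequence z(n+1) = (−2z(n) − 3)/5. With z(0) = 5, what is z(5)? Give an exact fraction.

z(1) = (−2·5 − 3)/5 = −13/5.
z(2) = (−2·(−13/5) − 3)/5 = 11/25.
z(3) = (−2·(11/25) − 3)/5 = −97/125.
z(4) = (−2·(−97/125) − 3)/5 = −181/625.
z(5) = (−2·(−181/625) − 3)/5 = −1513/3125.

−1513/3125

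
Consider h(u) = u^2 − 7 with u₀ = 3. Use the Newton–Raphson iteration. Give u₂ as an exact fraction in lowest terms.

h'(u) = 2u.
h(3) = 2, h'(3) = 6, so u₁ = 3 − 2/6 = 8/3.
h(8/3) = 1/9, h'(8/3) = 16/3, so u₂ = (8/3) − (1/9)/(16/3) = 127/48.

127/48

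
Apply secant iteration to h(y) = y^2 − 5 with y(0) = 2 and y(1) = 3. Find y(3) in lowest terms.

h(2) = −1, h(3) = 4. y(2) = 3 − 4·(3 − 2)/(4 − (−1)) = 11/5.
h(3) = 4, h(11/5) = −4/25. y(3) = (11/5) − (−4/25)·((11/5) − 3)/((−4/25) − 4) = 29/13.

29/13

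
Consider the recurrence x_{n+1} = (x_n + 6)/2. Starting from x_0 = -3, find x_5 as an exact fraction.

x_1 = ((-3) + 6)/2 = 3/2.
x_2 = ((3/2) + 6)/2 = 15/4.
x_3 = ((15/4) + 6)/2 = 39/8.
x_4 = ((39/8) + 6)/2 = 87/16.
x_5 = ((87/16) + 6)/2 = 183/32.

183/32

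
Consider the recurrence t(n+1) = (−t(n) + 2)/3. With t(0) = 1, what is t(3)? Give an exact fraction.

13/27

t(1) = (−1 + 2)/3 = 1/3.
t(2) = (−(1/3) + 2)/3 = 5/9.
t(3) = (−(5/9) + 2)/3 = 13/27.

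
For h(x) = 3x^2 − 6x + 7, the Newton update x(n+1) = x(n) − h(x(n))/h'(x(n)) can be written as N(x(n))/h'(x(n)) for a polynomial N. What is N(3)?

h'(x) = 6x − 6.
N(x) = x·h'(x) − h(x) = x·(6x − 6) − (3x^2 − 6x + 7) = 3x^2 − 7.
N(3) = 20.

20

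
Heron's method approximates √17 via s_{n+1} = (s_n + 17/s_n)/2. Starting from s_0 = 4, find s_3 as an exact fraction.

s_1 = (4 + 17/4)/2 = 33/8.
s_2 = (33/8 + 17/(33/8))/2 = 2177/528.
s_3 = (2177/528 + 17/(2177/528))/2 = 9478657/2298912.

9478657/2298912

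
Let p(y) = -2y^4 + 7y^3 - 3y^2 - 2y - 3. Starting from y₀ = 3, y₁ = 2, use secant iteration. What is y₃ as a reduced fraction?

-1308/1061

p(3) = -9, p(2) = 5. y₂ = 2 - 5·(2 - 3)/(5 - (-9)) = 33/14.
p(2) = 5, p(33/14) = 53325/9604. y₃ = (33/14) - (53325/9604)·((33/14) - 2)/((53325/9604) - 5) = -1308/1061.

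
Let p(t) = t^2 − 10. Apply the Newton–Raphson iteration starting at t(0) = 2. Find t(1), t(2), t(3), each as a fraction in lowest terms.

p'(t) = 2t.
p(2) = −6, p'(2) = 4, so t(1) = 2 − (−6)/4 = 7/2.
p(7/2) = 9/4, p'(7/2) = 7, so t(2) = (7/2) − (9/4)/7 = 89/28.
p(89/28) = 81/784, p'(89/28) = 89/14, so t(3) = (89/28) − (81/784)/(89/14) = 15761/4984.

t(1) = 7/2, t(2) = 89/28, t(3) = 15761/4984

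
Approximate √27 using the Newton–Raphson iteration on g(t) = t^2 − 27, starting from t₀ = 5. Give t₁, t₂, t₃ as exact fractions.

t₁ = 26/5, t₂ = 1351/260, t₃ = 3650401/702520

g'(t) = 2t.
g(5) = −2, g'(5) = 10, so t₁ = 5 − (−2)/10 = 26/5.
g(26/5) = 1/25, g'(26/5) = 52/5, so t₂ = (26/5) − (1/25)/(52/5) = 1351/260.
g(1351/260) = 1/67600, g'(1351/260) = 1351/130, so t₃ = (1351/260) − (1/67600)/(1351/130) = 3650401/702520.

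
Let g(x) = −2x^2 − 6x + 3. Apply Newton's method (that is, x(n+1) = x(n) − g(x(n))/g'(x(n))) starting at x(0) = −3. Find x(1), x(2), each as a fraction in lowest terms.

g'(x) = −4x − 6.
g(−3) = 3, g'(−3) = 6, so x(1) = (−3) − 3/6 = −7/2.
g(−7/2) = −1/2, g'(−7/2) = 8, so x(2) = (−7/2) − (−1/2)/8 = −55/16.

x(1) = −7/2, x(2) = −55/16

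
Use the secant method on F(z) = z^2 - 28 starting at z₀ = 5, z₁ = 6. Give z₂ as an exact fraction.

58/11

F(5) = -3, F(6) = 8. z₂ = 6 - 8·(6 - 5)/(8 - (-3)) = 58/11.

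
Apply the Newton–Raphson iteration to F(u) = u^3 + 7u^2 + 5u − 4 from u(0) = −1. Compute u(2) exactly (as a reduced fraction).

F'(u) = 3u^2 + 14u + 5.
F(−1) = −3, F'(−1) = −6, so u(1) = (−1) − (−3)/(−6) = −3/2.
F(−3/2) = 7/8, F'(−3/2) = −37/4, so u(2) = (−3/2) − (7/8)/(−37/4) = −52/37.

−52/37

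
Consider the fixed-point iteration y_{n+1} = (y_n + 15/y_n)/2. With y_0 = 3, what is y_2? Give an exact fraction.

31/8

y_1 = (3 + 15/3)/2 = 4.
y_2 = (4 + 15/4)/2 = 31/8.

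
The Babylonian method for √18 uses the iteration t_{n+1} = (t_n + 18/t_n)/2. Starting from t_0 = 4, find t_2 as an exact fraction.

t_1 = (4 + 18/4)/2 = 17/4.
t_2 = (17/4 + 18/(17/4))/2 = 577/136.

577/136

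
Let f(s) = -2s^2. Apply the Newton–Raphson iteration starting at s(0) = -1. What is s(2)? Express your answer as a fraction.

f'(s) = -4s.
f(-1) = -2, f'(-1) = 4, so s(1) = (-1) - (-2)/4 = -1/2.
f(-1/2) = -1/2, f'(-1/2) = 2, so s(2) = (-1/2) - (-1/2)/2 = -1/4.

-1/4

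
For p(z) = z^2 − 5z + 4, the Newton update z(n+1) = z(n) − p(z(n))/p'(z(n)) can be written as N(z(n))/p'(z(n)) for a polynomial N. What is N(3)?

5

p'(z) = 2z − 5.
N(z) = z·p'(z) − p(z) = z·(2z − 5) − (z^2 − 5z + 4) = z^2 − 4.
N(3) = 5.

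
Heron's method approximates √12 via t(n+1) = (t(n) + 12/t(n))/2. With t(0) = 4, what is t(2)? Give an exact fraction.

t(1) = (4 + 12/4)/2 = 7/2.
t(2) = (7/2 + 12/(7/2))/2 = 97/28.

97/28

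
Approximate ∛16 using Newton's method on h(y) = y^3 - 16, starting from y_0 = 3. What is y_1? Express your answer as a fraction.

70/27

h'(y) = 3y^2.
h(3) = 11, h'(3) = 27, so y_1 = 3 - 11/27 = 70/27.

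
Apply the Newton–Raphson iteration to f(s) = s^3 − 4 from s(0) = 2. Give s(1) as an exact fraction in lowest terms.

f'(s) = 3s^2.
f(2) = 4, f'(2) = 12, so s(1) = 2 − 4/12 = 5/3.

5/3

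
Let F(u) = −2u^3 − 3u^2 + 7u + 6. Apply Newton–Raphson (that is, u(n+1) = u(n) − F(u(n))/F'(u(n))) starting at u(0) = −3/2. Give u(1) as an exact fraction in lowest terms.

3/10

F'(u) = −6u^2 − 6u + 7.
F(−3/2) = −9/2, F'(−3/2) = 5/2, so u(1) = (−3/2) − (−9/2)/(5/2) = 3/10.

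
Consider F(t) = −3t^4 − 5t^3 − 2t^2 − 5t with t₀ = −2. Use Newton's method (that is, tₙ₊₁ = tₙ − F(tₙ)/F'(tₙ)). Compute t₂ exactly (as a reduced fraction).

F'(t) = −12t^3 − 15t^2 − 4t − 5.
F(−2) = −6, F'(−2) = 39, so t₁ = (−2) − (−6)/39 = −24/13.
F(−24/13) = −27816/28561, F'(−24/13) = 58807/2197, so t₂ = (−24/13) − (−27816/28561)/(58807/2197) = −1383552/764491.

−1383552/764491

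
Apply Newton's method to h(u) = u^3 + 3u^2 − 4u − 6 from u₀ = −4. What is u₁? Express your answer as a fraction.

−37/10

h'(u) = 3u^2 + 6u − 4.
h(−4) = −6, h'(−4) = 20, so u₁ = (−4) − (−6)/20 = −37/10.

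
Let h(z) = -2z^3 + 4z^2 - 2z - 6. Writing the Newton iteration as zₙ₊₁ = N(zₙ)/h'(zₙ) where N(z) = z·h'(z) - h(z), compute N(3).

-66

h'(z) = -6z^2 + 8z - 2.
N(z) = z·h'(z) - h(z) = z·(-6z^2 + 8z - 2) - (-2z^3 + 4z^2 - 2z - 6) = -4z^3 + 4z^2 + 6.
N(3) = -66.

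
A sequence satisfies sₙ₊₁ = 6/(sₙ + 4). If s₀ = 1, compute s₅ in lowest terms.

1038/893

s₁ = 6/(1 + 4) = 6/5.
s₂ = 6/(6/5 + 4) = 15/13.
s₃ = 6/(15/13 + 4) = 78/67.
s₄ = 6/(78/67 + 4) = 201/173.
s₅ = 6/(201/173 + 4) = 1038/893.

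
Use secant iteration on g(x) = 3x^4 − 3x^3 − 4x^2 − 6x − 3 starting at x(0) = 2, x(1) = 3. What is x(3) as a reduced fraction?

334723/159361

g(2) = −7, g(3) = 105. x(2) = 3 − 105·(3 − 2)/(105 − (−7)) = 33/16.
g(3) = 105, g(33/16) = −289965/65536. x(3) = (33/16) − (−289965/65536)·((33/16) − 3)/((−289965/65536) − 105) = 334723/159361.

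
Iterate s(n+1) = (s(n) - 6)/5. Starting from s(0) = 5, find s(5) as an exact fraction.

s(1) = (5 - 6)/5 = -1/5.
s(2) = ((-1/5) - 6)/5 = -31/25.
s(3) = ((-31/25) - 6)/5 = -181/125.
s(4) = ((-181/125) - 6)/5 = -931/625.
s(5) = ((-931/625) - 6)/5 = -4681/3125.

-4681/3125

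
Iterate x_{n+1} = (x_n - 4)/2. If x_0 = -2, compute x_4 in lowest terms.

-31/8

x_1 = ((-2) - 4)/2 = -3.
x_2 = ((-3) - 4)/2 = -7/2.
x_3 = ((-7/2) - 4)/2 = -15/4.
x_4 = ((-15/4) - 4)/2 = -31/8.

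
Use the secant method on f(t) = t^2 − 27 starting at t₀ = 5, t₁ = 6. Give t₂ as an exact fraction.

f(5) = −2, f(6) = 9. t₂ = 6 − 9·(6 − 5)/(9 − (−2)) = 57/11.

57/11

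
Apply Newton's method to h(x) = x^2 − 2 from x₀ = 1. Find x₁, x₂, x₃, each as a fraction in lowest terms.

x₁ = 3/2, x₂ = 17/12, x₃ = 577/408

h'(x) = 2x.
h(1) = −1, h'(1) = 2, so x₁ = 1 − (−1)/2 = 3/2.
h(3/2) = 1/4, h'(3/2) = 3, so x₂ = (3/2) − (1/4)/3 = 17/12.
h(17/12) = 1/144, h'(17/12) = 17/6, so x₃ = (17/12) − (1/144)/(17/6) = 577/408.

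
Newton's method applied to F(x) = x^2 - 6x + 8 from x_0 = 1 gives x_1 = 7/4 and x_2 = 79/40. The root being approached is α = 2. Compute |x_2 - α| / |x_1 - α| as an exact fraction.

1/10

x_1 - α = 7/4 - 2 = -1/4, so |x_1 - α| = 1/4.
x_2 - α = 79/40 - 2 = -1/40, so |x_2 - α| = 1/40.
Ratio = (1/40) / (1/4) = 1/10.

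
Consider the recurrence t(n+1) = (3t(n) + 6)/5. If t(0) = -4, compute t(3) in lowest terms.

t(1) = (3·(-4) + 6)/5 = -6/5.
t(2) = (3·(-6/5) + 6)/5 = 12/25.
t(3) = (3·(12/25) + 6)/5 = 186/125.

186/125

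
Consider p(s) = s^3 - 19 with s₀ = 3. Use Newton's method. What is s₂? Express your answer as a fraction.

p'(s) = 3s^2.
p(3) = 8, p'(3) = 27, so s₁ = 3 - 8/27 = 73/27.
p(73/27) = 15040/19683, p'(73/27) = 5329/243, so s₂ = (73/27) - (15040/19683)/(5329/243) = 1152011/431649.

1152011/431649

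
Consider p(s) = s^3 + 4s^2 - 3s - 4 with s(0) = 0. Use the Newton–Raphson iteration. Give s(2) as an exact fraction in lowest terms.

p'(s) = 3s^2 + 8s - 3.
p(0) = -4, p'(0) = -3, so s(1) = 0 - (-4)/(-3) = -4/3.
p(-4/3) = 128/27, p'(-4/3) = -25/3, so s(2) = (-4/3) - (128/27)/(-25/3) = -172/225.

-172/225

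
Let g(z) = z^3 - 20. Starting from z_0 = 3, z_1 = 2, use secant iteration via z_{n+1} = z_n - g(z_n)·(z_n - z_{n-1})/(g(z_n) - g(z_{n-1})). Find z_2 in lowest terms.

g(3) = 7, g(2) = -12. z_2 = 2 - (-12)·(2 - 3)/((-12) - 7) = 50/19.

50/19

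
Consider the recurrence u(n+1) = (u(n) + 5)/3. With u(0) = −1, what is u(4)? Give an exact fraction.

u(1) = ((−1) + 5)/3 = 4/3.
u(2) = ((4/3) + 5)/3 = 19/9.
u(3) = ((19/9) + 5)/3 = 64/27.
u(4) = ((64/27) + 5)/3 = 199/81.

199/81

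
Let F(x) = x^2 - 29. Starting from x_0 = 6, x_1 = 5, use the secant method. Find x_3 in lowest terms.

307/57

F(6) = 7, F(5) = -4. x_2 = 5 - (-4)·(5 - 6)/((-4) - 7) = 59/11.
F(5) = -4, F(59/11) = -28/121. x_3 = (59/11) - (-28/121)·((59/11) - 5)/((-28/121) - (-4)) = 307/57.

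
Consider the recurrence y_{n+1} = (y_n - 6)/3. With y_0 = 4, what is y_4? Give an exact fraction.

y_1 = (4 - 6)/3 = -2/3.
y_2 = ((-2/3) - 6)/3 = -20/9.
y_3 = ((-20/9) - 6)/3 = -74/27.
y_4 = ((-74/27) - 6)/3 = -236/81.

-236/81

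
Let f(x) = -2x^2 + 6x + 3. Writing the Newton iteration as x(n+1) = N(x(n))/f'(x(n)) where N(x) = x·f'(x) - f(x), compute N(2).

-11

f'(x) = -4x + 6.
N(x) = x·f'(x) - f(x) = x·(-4x + 6) - (-2x^2 + 6x + 3) = -2x^2 - 3.
N(2) = -11.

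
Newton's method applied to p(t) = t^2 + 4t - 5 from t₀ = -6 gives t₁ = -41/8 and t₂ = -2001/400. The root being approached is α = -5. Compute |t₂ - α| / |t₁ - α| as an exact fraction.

1/50

t₁ - α = -41/8 - (-5) = -41/8 + 5 = -1/8, so |t₁ - α| = 1/8.
t₂ - α = -2001/400 - (-5) = -2001/400 + 5 = -1/400, so |t₂ - α| = 1/400.
Ratio = (1/400) / (1/8) = 1/50.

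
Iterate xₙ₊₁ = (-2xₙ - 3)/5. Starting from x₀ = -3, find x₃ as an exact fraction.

-33/125

x₁ = (-2·(-3) - 3)/5 = 3/5.
x₂ = (-2·(3/5) - 3)/5 = -21/25.
x₃ = (-2·(-21/25) - 3)/5 = -33/125.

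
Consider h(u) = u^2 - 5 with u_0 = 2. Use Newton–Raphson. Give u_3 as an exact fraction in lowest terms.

51841/23184

h'(u) = 2u.
h(2) = -1, h'(2) = 4, so u_1 = 2 - (-1)/4 = 9/4.
h(9/4) = 1/16, h'(9/4) = 9/2, so u_2 = (9/4) - (1/16)/(9/2) = 161/72.
h(161/72) = 1/5184, h'(161/72) = 161/36, so u_3 = (161/72) - (1/5184)/(161/36) = 51841/23184.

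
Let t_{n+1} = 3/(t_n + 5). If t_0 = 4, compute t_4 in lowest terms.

267/493

t_1 = 3/(4 + 5) = 1/3.
t_2 = 3/(1/3 + 5) = 9/16.
t_3 = 3/(9/16 + 5) = 48/89.
t_4 = 3/(48/89 + 5) = 267/493.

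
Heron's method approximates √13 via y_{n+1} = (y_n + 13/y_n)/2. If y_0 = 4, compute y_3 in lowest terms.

5597777/1552544

y_1 = (4 + 13/4)/2 = 29/8.
y_2 = (29/8 + 13/(29/8))/2 = 1673/464.
y_3 = (1673/464 + 13/(1673/464))/2 = 5597777/1552544.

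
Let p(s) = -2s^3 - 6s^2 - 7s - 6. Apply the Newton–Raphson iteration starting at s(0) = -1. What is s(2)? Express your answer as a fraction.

p'(s) = -6s^2 - 12s - 7.
p(-1) = -3, p'(-1) = -1, so s(1) = (-1) - (-3)/(-1) = -4.
p(-4) = 54, p'(-4) = -55, so s(2) = (-4) - 54/(-55) = -166/55.

-166/55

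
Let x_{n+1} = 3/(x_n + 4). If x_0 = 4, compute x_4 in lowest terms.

x_1 = 3/(4 + 4) = 3/8.
x_2 = 3/(3/8 + 4) = 24/35.
x_3 = 3/(24/35 + 4) = 105/164.
x_4 = 3/(105/164 + 4) = 492/761.

492/761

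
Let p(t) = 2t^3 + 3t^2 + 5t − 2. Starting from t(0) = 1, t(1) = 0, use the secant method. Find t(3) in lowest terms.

p(1) = 8, p(0) = −2. t(2) = 0 − (−2)·(0 − 1)/((−2) − 8) = 1/5.
p(0) = −2, p(1/5) = −108/125. t(3) = (1/5) − (−108/125)·((1/5) − 0)/((−108/125) − (−2)) = 25/71.

25/71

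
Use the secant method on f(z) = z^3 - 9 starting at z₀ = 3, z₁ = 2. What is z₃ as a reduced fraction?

9255/4447

f(3) = 18, f(2) = -1. z₂ = 2 - (-1)·(2 - 3)/((-1) - 18) = 39/19.
f(2) = -1, f(39/19) = -2412/6859. z₃ = (39/19) - (-2412/6859)·((39/19) - 2)/((-2412/6859) - (-1)) = 9255/4447.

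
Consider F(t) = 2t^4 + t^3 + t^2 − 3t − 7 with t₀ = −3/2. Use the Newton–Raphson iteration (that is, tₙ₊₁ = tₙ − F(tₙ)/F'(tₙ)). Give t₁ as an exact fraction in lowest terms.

−263/210

F'(t) = 8t^3 + 3t^2 + 2t − 3.
F(−3/2) = 13/2, F'(−3/2) = −105/4, so t₁ = (−3/2) − (13/2)/(−105/4) = −263/210.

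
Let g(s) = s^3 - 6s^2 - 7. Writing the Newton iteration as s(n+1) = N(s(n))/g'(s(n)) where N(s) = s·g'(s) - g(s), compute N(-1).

-1

g'(s) = 3s^2 - 12s.
N(s) = s·g'(s) - g(s) = s·(3s^2 - 12s) - (s^3 - 6s^2 - 7) = 2s^3 - 6s^2 + 7.
N(-1) = -1.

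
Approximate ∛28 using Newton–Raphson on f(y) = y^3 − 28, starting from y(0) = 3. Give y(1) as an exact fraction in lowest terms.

f'(y) = 3y^2.
f(3) = −1, f'(3) = 27, so y(1) = 3 − (−1)/27 = 82/27.

82/27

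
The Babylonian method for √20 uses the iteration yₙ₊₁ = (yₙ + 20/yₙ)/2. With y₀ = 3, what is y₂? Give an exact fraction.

y₁ = (3 + 20/3)/2 = 29/6.
y₂ = (29/6 + 20/(29/6))/2 = 1561/348.

1561/348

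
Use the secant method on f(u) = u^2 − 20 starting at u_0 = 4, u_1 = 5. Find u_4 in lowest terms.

1525/341

f(4) = −4, f(5) = 5. u_2 = 5 − 5·(5 − 4)/(5 − (−4)) = 40/9.
f(5) = 5, f(40/9) = −20/81. u_3 = (40/9) − (−20/81)·((40/9) − 5)/((−20/81) − 5) = 76/17.
f(40/9) = −20/81, f(76/17) = −4/289. u_4 = (76/17) − (−4/289)·((76/17) − (40/9))/((−4/289) − (−20/81)) = 1525/341.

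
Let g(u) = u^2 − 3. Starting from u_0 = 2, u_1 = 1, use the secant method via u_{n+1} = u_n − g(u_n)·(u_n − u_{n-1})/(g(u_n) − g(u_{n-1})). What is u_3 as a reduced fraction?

7/4

g(2) = 1, g(1) = −2. u_2 = 1 − (−2)·(1 − 2)/((−2) − 1) = 5/3.
g(1) = −2, g(5/3) = −2/9. u_3 = (5/3) − (−2/9)·((5/3) − 1)/((−2/9) − (−2)) = 7/4.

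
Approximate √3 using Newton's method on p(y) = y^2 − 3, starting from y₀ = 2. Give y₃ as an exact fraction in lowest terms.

p'(y) = 2y.
p(2) = 1, p'(2) = 4, so y₁ = 2 − 1/4 = 7/4.
p(7/4) = 1/16, p'(7/4) = 7/2, so y₂ = (7/4) − (1/16)/(7/2) = 97/56.
p(97/56) = 1/3136, p'(97/56) = 97/28, so y₃ = (97/56) − (1/3136)/(97/28) = 18817/10864.

18817/10864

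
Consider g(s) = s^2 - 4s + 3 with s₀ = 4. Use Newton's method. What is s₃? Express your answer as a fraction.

g'(s) = 2s - 4.
g(4) = 3, g'(4) = 4, so s₁ = 4 - 3/4 = 13/4.
g(13/4) = 9/16, g'(13/4) = 5/2, so s₂ = (13/4) - (9/16)/(5/2) = 121/40.
g(121/40) = 81/1600, g'(121/40) = 41/20, so s₃ = (121/40) - (81/1600)/(41/20) = 9841/3280.

9841/3280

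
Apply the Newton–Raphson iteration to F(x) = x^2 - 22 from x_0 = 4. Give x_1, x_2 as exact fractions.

F'(x) = 2x.
F(4) = -6, F'(4) = 8, so x_1 = 4 - (-6)/8 = 19/4.
F(19/4) = 9/16, F'(19/4) = 19/2, so x_2 = (19/4) - (9/16)/(19/2) = 713/152.

x_1 = 19/4, x_2 = 713/152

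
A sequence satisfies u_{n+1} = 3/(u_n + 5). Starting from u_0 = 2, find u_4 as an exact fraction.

u_1 = 3/(2 + 5) = 3/7.
u_2 = 3/(3/7 + 5) = 21/38.
u_3 = 3/(21/38 + 5) = 114/211.
u_4 = 3/(114/211 + 5) = 633/1169.

633/1169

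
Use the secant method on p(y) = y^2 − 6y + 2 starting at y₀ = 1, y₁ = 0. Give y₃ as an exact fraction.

5/14

p(1) = −3, p(0) = 2. y₂ = 0 − 2·(0 − 1)/(2 − (−3)) = 2/5.
p(0) = 2, p(2/5) = −6/25. y₃ = (2/5) − (−6/25)·((2/5) − 0)/((−6/25) − 2) = 5/14.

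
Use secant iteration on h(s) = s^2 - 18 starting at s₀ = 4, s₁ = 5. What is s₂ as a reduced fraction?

h(4) = -2, h(5) = 7. s₂ = 5 - 7·(5 - 4)/(7 - (-2)) = 38/9.

38/9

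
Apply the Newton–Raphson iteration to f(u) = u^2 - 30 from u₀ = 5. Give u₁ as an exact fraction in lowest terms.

f'(u) = 2u.
f(5) = -5, f'(5) = 10, so u₁ = 5 - (-5)/10 = 11/2.

11/2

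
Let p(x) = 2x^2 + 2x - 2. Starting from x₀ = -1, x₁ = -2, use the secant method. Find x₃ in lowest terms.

-8/5

p(-1) = -2, p(-2) = 2. x₂ = (-2) - 2·((-2) - (-1))/(2 - (-2)) = -3/2.
p(-2) = 2, p(-3/2) = -1/2. x₃ = (-3/2) - (-1/2)·((-3/2) - (-2))/((-1/2) - 2) = -8/5.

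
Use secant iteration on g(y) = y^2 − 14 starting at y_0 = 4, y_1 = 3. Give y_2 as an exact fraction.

26/7

g(4) = 2, g(3) = −5. y_2 = 3 − (−5)·(3 − 4)/((−5) − 2) = 26/7.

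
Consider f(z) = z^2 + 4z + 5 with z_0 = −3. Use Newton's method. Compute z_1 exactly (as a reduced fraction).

f'(z) = 2z + 4.
f(−3) = 2, f'(−3) = −2, so z_1 = (−3) − 2/(−2) = −2.

−2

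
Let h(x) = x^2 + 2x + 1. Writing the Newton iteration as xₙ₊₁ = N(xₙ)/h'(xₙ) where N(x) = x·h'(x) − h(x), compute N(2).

h'(x) = 2x + 2.
N(x) = x·h'(x) − h(x) = x·(2x + 2) − (x^2 + 2x + 1) = x^2 − 1.
N(2) = 3.

3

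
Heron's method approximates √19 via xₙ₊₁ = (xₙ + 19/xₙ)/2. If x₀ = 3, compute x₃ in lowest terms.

x₁ = (3 + 19/3)/2 = 14/3.
x₂ = (14/3 + 19/(14/3))/2 = 367/84.
x₃ = (367/84 + 19/(367/84))/2 = 268753/61656.

268753/61656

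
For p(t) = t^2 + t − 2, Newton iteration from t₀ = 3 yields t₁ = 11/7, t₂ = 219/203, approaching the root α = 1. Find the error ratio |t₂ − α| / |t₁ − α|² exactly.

t₁ − α = 11/7 − 1 = 4/7, so |t₁ − α| = 4/7.
t₂ − α = 219/203 − 1 = 16/203, so |t₂ − α| = 16/203.
|t₁ − α|² = 16/49.
Ratio = (16/203) / (16/49) = 7/29.

7/29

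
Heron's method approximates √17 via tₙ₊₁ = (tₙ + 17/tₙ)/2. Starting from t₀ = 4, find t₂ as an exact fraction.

t₁ = (4 + 17/4)/2 = 33/8.
t₂ = (33/8 + 17/(33/8))/2 = 2177/528.

2177/528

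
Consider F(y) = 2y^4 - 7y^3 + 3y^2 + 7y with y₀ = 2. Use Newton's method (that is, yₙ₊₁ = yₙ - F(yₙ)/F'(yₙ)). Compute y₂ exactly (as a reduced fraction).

688/207

F'(y) = 8y^3 - 21y^2 + 6y + 7.
F(2) = 2, F'(2) = -1, so y₁ = 2 - 2/(-1) = 4.
F(4) = 140, F'(4) = 207, so y₂ = 4 - 140/207 = 688/207.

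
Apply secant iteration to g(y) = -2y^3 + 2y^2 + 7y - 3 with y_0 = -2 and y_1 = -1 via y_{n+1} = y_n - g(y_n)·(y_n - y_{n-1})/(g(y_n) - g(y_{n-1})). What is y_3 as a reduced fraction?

-739/401

g(-2) = 7, g(-1) = -6. y_2 = (-1) - (-6)·((-1) - (-2))/((-6) - 7) = -19/13.
g(-1) = -6, g(-19/13) = -5964/2197. y_3 = (-19/13) - (-5964/2197)·((-19/13) - (-1))/((-5964/2197) - (-6)) = -739/401.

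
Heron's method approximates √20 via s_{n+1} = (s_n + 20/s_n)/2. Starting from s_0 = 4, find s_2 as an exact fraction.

s_1 = (4 + 20/4)/2 = 9/2.
s_2 = (9/2 + 20/(9/2))/2 = 161/36.

161/36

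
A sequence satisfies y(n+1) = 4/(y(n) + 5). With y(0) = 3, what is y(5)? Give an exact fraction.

y(1) = 4/(3 + 5) = 1/2.
y(2) = 4/(1/2 + 5) = 8/11.
y(3) = 4/(8/11 + 5) = 44/63.
y(4) = 4/(44/63 + 5) = 252/359.
y(5) = 4/(252/359 + 5) = 1436/2047.

1436/2047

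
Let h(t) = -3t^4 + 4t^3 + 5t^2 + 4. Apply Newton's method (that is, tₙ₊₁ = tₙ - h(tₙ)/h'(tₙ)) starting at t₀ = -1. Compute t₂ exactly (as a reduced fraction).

-2973/2660

h'(t) = -12t^3 + 12t^2 + 10t.
h(-1) = 2, h'(-1) = 14, so t₁ = (-1) - 2/14 = -8/7.
h(-8/7) = -1340/2401, h'(-8/7) = 7600/343, so t₂ = (-8/7) - (-1340/2401)/(7600/343) = -2973/2660.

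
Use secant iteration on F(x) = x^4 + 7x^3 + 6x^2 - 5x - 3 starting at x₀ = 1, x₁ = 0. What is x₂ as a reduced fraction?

1/3

F(1) = 6, F(0) = -3. x₂ = 0 - (-3)·(0 - 1)/((-3) - 6) = 1/3.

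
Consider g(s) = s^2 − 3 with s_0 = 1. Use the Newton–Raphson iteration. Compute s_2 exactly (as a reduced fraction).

g'(s) = 2s.
g(1) = −2, g'(1) = 2, so s_1 = 1 − (−2)/2 = 2.
g(2) = 1, g'(2) = 4, so s_2 = 2 − 1/4 = 7/4.

7/4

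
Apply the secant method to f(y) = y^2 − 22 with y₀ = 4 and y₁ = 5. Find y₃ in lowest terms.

f(4) = −6, f(5) = 3. y₂ = 5 − 3·(5 − 4)/(3 − (−6)) = 14/3.
f(5) = 3, f(14/3) = −2/9. y₃ = (14/3) − (−2/9)·((14/3) − 5)/((−2/9) − 3) = 136/29.

136/29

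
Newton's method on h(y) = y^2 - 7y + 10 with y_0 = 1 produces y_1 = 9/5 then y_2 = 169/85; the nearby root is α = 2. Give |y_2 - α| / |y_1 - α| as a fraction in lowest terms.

y_1 - α = 9/5 - 2 = -1/5, so |y_1 - α| = 1/5.
y_2 - α = 169/85 - 2 = -1/85, so |y_2 - α| = 1/85.
Ratio = (1/85) / (1/5) = 1/17.

1/17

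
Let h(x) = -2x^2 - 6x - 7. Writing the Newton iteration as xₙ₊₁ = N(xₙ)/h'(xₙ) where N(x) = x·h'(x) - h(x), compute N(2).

h'(x) = -4x - 6.
N(x) = x·h'(x) - h(x) = x·(-4x - 6) - (-2x^2 - 6x - 7) = -2x^2 + 7.
N(2) = -1.

-1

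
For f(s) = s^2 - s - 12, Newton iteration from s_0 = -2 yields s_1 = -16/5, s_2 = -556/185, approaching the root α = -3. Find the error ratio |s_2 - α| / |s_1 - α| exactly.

s_1 - α = -16/5 - (-3) = -16/5 + 3 = -1/5, so |s_1 - α| = 1/5.
s_2 - α = -556/185 - (-3) = -556/185 + 3 = -1/185, so |s_2 - α| = 1/185.
Ratio = (1/185) / (1/5) = 1/37.

1/37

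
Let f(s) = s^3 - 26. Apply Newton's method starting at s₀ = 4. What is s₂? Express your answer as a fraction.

636245/213444

f'(s) = 3s^2.
f(4) = 38, f'(4) = 48, so s₁ = 4 - 38/48 = 77/24.
f(77/24) = 97109/13824, f'(77/24) = 5929/192, so s₂ = (77/24) - (97109/13824)/(5929/192) = 636245/213444.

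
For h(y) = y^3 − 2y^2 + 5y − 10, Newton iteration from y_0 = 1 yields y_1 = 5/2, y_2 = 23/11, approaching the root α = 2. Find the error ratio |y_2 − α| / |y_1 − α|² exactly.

4/11

y_1 − α = 5/2 − 2 = 1/2, so |y_1 − α| = 1/2.
y_2 − α = 23/11 − 2 = 1/11, so |y_2 − α| = 1/11.
|y_1 − α|² = 1/4.
Ratio = (1/11) / (1/4) = 4/11.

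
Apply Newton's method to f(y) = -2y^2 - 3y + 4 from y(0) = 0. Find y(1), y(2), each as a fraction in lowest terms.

f'(y) = -4y - 3.
f(0) = 4, f'(0) = -3, so y(1) = 0 - 4/(-3) = 4/3.
f(4/3) = -32/9, f'(4/3) = -25/3, so y(2) = (4/3) - (-32/9)/(-25/3) = 68/75.

y(1) = 4/3, y(2) = 68/75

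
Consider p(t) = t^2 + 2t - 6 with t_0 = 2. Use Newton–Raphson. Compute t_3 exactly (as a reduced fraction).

p'(t) = 2t + 2.
p(2) = 2, p'(2) = 6, so t_1 = 2 - 2/6 = 5/3.
p(5/3) = 1/9, p'(5/3) = 16/3, so t_2 = (5/3) - (1/9)/(16/3) = 79/48.
p(79/48) = 1/2304, p'(79/48) = 127/24, so t_3 = (79/48) - (1/2304)/(127/24) = 20065/12192.

20065/12192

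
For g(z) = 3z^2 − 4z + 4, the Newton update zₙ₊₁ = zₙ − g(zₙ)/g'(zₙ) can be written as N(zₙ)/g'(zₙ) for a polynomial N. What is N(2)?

8

g'(z) = 6z − 4.
N(z) = z·g'(z) − g(z) = z·(6z − 4) − (3z^2 − 4z + 4) = 3z^2 − 4.
N(2) = 8.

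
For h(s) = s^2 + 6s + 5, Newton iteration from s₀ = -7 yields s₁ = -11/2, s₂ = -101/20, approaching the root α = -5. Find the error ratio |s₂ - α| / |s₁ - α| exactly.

1/10

s₁ - α = -11/2 - (-5) = -11/2 + 5 = -1/2, so |s₁ - α| = 1/2.
s₂ - α = -101/20 - (-5) = -101/20 + 5 = -1/20, so |s₂ - α| = 1/20.
Ratio = (1/20) / (1/2) = 1/10.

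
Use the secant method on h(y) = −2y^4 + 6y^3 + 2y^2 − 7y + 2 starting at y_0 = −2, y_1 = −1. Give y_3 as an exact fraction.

h(−2) = −56, h(−1) = 3. y_2 = (−1) − 3·((−1) − (−2))/(3 − (−56)) = −62/59.
h(−1) = 3, h(−62/59) = 26210352/12117361. y_3 = (−62/59) − (26210352/12117361)·((−62/59) − (−1))/((26210352/12117361) − 3) = −1332238/1126859.

−1332238/1126859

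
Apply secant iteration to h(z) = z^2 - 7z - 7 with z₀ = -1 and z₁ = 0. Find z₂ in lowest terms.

-7/8

h(-1) = 1, h(0) = -7. z₂ = 0 - (-7)·(0 - (-1))/((-7) - 1) = -7/8.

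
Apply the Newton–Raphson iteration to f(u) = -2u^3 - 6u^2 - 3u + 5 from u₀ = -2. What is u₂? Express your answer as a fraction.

-7/3

f'(u) = -6u^2 - 12u - 3.
f(-2) = 3, f'(-2) = -3, so u₁ = (-2) - 3/(-3) = -1.
f(-1) = 4, f'(-1) = 3, so u₂ = (-1) - 4/3 = -7/3.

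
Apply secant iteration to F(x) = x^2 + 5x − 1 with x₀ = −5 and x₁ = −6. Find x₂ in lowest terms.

−31/6

F(−5) = −1, F(−6) = 5. x₂ = (−6) − 5·((−6) − (−5))/(5 − (−1)) = −31/6.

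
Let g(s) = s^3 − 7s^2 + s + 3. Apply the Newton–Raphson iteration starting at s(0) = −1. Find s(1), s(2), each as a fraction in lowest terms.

s(1) = −2/3, s(2) = −181/315

g'(s) = 3s^2 − 14s + 1.
g(−1) = −6, g'(−1) = 18, so s(1) = (−1) − (−6)/18 = −2/3.
g(−2/3) = −29/27, g'(−2/3) = 35/3, so s(2) = (−2/3) − (−29/27)/(35/3) = −181/315.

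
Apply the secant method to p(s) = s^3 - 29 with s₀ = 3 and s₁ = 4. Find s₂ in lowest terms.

p(3) = -2, p(4) = 35. s₂ = 4 - 35·(4 - 3)/(35 - (-2)) = 113/37.

113/37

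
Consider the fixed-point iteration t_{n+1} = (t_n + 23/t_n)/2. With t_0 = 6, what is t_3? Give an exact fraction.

t_1 = (6 + 23/6)/2 = 59/12.
t_2 = (59/12 + 23/(59/12))/2 = 6793/1416.
t_3 = (6793/1416 + 23/(6793/1416))/2 = 92261137/19237776.

92261137/19237776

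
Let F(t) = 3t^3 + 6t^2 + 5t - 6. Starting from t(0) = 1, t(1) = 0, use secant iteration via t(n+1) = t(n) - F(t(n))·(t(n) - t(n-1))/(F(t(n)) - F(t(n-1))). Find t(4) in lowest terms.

8739885/14690521

F(1) = 8, F(0) = -6. t(2) = 0 - (-6)·(0 - 1)/((-6) - 8) = 3/7.
F(0) = -6, F(3/7) = -864/343. t(3) = (3/7) - (-864/343)·((3/7) - 0)/((-864/343) - (-6)) = 147/199.
F(3/7) = -864/343, F(147/199) = 17153856/7880599. t(4) = (147/199) - (17153856/7880599)·((147/199) - (3/7))/((17153856/7880599) - (-864/343)) = 8739885/14690521.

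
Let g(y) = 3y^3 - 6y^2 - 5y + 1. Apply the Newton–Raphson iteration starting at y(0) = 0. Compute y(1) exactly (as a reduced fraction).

1/5

g'(y) = 9y^2 - 12y - 5.
g(0) = 1, g'(0) = -5, so y(1) = 0 - 1/(-5) = 1/5.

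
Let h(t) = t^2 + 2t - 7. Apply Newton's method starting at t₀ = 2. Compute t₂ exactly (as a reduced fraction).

373/204

h'(t) = 2t + 2.
h(2) = 1, h'(2) = 6, so t₁ = 2 - 1/6 = 11/6.
h(11/6) = 1/36, h'(11/6) = 17/3, so t₂ = (11/6) - (1/36)/(17/3) = 373/204.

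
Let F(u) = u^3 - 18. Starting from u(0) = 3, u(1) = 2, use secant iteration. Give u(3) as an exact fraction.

F(3) = 9, F(2) = -10. u(2) = 2 - (-10)·(2 - 3)/((-10) - 9) = 48/19.
F(2) = -10, F(48/19) = -12870/6859. u(3) = (48/19) - (-12870/6859)·((48/19) - 2)/((-12870/6859) - (-10)) = 7377/2786.

7377/2786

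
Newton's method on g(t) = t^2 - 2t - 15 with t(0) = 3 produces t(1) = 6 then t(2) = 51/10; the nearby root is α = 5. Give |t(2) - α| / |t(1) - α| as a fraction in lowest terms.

t(1) - α = 6 - 5 = 1, so |t(1) - α| = 1.
t(2) - α = 51/10 - 5 = 1/10, so |t(2) - α| = 1/10.
Ratio = (1/10) / 1 = 1/10.

1/10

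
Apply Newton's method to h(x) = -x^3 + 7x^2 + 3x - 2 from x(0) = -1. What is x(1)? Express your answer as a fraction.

-11/14

h'(x) = -3x^2 + 14x + 3.
h(-1) = 3, h'(-1) = -14, so x(1) = (-1) - 3/(-14) = -11/14.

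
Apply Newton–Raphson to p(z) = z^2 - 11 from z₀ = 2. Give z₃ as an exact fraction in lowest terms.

p'(z) = 2z.
p(2) = -7, p'(2) = 4, so z₁ = 2 - (-7)/4 = 15/4.
p(15/4) = 49/16, p'(15/4) = 15/2, so z₂ = (15/4) - (49/16)/(15/2) = 401/120.
p(401/120) = 2401/14400, p'(401/120) = 401/60, so z₃ = (401/120) - (2401/14400)/(401/60) = 319201/96240.

319201/96240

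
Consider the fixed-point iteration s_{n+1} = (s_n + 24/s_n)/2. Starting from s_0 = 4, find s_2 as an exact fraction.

49/10

s_1 = (4 + 24/4)/2 = 5.
s_2 = (5 + 24/5)/2 = 49/10.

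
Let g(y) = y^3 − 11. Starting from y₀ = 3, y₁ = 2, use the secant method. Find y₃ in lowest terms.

3483/1561

g(3) = 16, g(2) = −3. y₂ = 2 − (−3)·(2 − 3)/((−3) − 16) = 41/19.
g(2) = −3, g(41/19) = −6528/6859. y₃ = (41/19) − (−6528/6859)·((41/19) − 2)/((−6528/6859) − (−3)) = 3483/1561.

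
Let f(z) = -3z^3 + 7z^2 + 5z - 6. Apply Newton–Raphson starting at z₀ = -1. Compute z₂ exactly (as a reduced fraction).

f'(z) = -9z^2 + 14z + 5.
f(-1) = -1, f'(-1) = -18, so z₁ = (-1) - (-1)/(-18) = -19/18.
f(-19/18) = 97/1944, f'(-19/18) = -713/36, so z₂ = (-19/18) - (97/1944)/(-713/36) = -20272/19251.

-20272/19251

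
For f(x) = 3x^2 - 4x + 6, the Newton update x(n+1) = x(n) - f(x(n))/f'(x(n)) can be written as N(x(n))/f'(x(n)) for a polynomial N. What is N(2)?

6

f'(x) = 6x - 4.
N(x) = x·f'(x) - f(x) = x·(6x - 4) - (3x^2 - 4x + 6) = 3x^2 - 6.
N(2) = 6.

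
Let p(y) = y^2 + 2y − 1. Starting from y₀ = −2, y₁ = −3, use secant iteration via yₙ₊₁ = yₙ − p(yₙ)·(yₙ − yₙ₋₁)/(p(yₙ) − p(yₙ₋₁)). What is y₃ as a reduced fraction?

−12/5

p(−2) = −1, p(−3) = 2. y₂ = (−3) − 2·((−3) − (−2))/(2 − (−1)) = −7/3.
p(−3) = 2, p(−7/3) = −2/9. y₃ = (−7/3) − (−2/9)·((−7/3) − (−3))/((−2/9) − 2) = −12/5.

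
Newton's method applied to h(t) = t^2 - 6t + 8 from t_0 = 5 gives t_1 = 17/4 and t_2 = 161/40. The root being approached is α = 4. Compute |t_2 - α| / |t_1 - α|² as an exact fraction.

t_1 - α = 17/4 - 4 = 1/4, so |t_1 - α| = 1/4.
t_2 - α = 161/40 - 4 = 1/40, so |t_2 - α| = 1/40.
|t_1 - α|² = 1/16.
Ratio = (1/40) / (1/16) = 2/5.

2/5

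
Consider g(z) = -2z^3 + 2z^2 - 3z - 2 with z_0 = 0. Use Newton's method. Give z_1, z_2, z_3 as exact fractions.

g'(z) = -6z^2 + 4z - 3.
g(0) = -2, g'(0) = -3, so z_1 = 0 - (-2)/(-3) = -2/3.
g(-2/3) = 40/27, g'(-2/3) = -25/3, so z_2 = (-2/3) - (40/27)/(-25/3) = -22/45.
g(-22/45) = 16256/91125, g'(-22/45) = -4313/675, so z_3 = (-22/45) - (16256/91125)/(-4313/675) = -268402/582255.

z_1 = -2/3, z_2 = -22/45, z_3 = -268402/582255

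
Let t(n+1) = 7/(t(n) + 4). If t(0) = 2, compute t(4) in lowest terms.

1162/881

t(1) = 7/(2 + 4) = 7/6.
t(2) = 7/(7/6 + 4) = 42/31.
t(3) = 7/(42/31 + 4) = 217/166.
t(4) = 7/(217/166 + 4) = 1162/881.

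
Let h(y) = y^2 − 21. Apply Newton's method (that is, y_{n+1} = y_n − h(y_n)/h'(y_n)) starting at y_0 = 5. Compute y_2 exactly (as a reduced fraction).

h'(y) = 2y.
h(5) = 4, h'(5) = 10, so y_1 = 5 − 4/10 = 23/5.
h(23/5) = 4/25, h'(23/5) = 46/5, so y_2 = (23/5) − (4/25)/(46/5) = 527/115.

527/115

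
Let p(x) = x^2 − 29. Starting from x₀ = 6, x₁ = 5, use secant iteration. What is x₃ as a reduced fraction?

p(6) = 7, p(5) = −4. x₂ = 5 − (−4)·(5 − 6)/((−4) − 7) = 59/11.
p(5) = −4, p(59/11) = −28/121. x₃ = (59/11) − (−28/121)·((59/11) − 5)/((−28/121) − (−4)) = 307/57.

307/57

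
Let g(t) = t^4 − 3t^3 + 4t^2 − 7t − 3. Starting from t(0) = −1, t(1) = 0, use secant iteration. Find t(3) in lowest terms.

−375/991

g(−1) = 12, g(0) = −3. t(2) = 0 − (−3)·(0 − (−1))/((−3) − 12) = −1/5.
g(0) = −3, g(−1/5) = −884/625. t(3) = (−1/5) − (−884/625)·((−1/5) − 0)/((−884/625) − (−3)) = −375/991.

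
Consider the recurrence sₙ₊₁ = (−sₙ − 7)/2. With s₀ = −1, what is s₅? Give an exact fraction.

−19/8

s₁ = (−(−1) − 7)/2 = −3.
s₂ = (−(−3) − 7)/2 = −2.
s₃ = (−(−2) − 7)/2 = −5/2.
s₄ = (−(−5/2) − 7)/2 = −9/4.
s₅ = (−(−9/4) − 7)/2 = −19/8.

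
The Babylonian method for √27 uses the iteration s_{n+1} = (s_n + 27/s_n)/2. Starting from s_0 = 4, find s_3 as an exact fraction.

25575217/4921952

s_1 = (4 + 27/4)/2 = 43/8.
s_2 = (43/8 + 27/(43/8))/2 = 3577/688.
s_3 = (3577/688 + 27/(3577/688))/2 = 25575217/4921952.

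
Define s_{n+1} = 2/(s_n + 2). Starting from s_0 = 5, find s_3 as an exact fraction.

s_1 = 2/(5 + 2) = 2/7.
s_2 = 2/(2/7 + 2) = 7/8.
s_3 = 2/(7/8 + 2) = 16/23.

16/23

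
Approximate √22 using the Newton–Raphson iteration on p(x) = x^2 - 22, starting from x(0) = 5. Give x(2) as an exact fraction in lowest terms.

p'(x) = 2x.
p(5) = 3, p'(5) = 10, so x(1) = 5 - 3/10 = 47/10.
p(47/10) = 9/100, p'(47/10) = 47/5, so x(2) = (47/10) - (9/100)/(47/5) = 4409/940.

4409/940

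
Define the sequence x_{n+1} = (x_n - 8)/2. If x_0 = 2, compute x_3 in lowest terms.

-27/4

x_1 = (2 - 8)/2 = -3.
x_2 = ((-3) - 8)/2 = -11/2.
x_3 = ((-11/2) - 8)/2 = -27/4.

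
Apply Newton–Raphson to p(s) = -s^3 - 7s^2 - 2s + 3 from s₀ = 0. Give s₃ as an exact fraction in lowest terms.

p'(s) = -3s^2 - 14s - 2.
p(0) = 3, p'(0) = -2, so s₁ = 0 - 3/(-2) = 3/2.
p(3/2) = -153/8, p'(3/2) = -119/4, so s₂ = (3/2) - (-153/8)/(-119/4) = 6/7.
p(6/7) = -1539/343, p'(6/7) = -794/49, so s₃ = (6/7) - (-1539/343)/(-794/49) = 3225/5558.

3225/5558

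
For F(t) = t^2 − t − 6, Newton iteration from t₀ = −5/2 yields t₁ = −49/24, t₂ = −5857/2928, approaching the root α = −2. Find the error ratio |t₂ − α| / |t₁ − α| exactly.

1/122

t₁ − α = −49/24 − (−2) = −49/24 + 2 = −1/24, so |t₁ − α| = 1/24.
t₂ − α = −5857/2928 − (−2) = −5857/2928 + 2 = −1/2928, so |t₂ − α| = 1/2928.
Ratio = (1/2928) / (1/24) = 1/122.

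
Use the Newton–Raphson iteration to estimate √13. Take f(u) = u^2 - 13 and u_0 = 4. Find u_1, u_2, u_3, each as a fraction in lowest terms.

u_1 = 29/8, u_2 = 1673/464, u_3 = 5597777/1552544

f'(u) = 2u.
f(4) = 3, f'(4) = 8, so u_1 = 4 - 3/8 = 29/8.
f(29/8) = 9/64, f'(29/8) = 29/4, so u_2 = (29/8) - (9/64)/(29/4) = 1673/464.
f(1673/464) = 81/215296, f'(1673/464) = 1673/232, so u_3 = (1673/464) - (81/215296)/(1673/232) = 5597777/1552544.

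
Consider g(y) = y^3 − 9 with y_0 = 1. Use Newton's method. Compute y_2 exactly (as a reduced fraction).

2905/1089

g'(y) = 3y^2.
g(1) = −8, g'(1) = 3, so y_1 = 1 − (−8)/3 = 11/3.
g(11/3) = 1088/27, g'(11/3) = 121/3, so y_2 = (11/3) − (1088/27)/(121/3) = 2905/1089.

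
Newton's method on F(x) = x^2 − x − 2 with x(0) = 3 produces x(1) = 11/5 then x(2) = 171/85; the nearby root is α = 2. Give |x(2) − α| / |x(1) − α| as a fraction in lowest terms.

1/17

x(1) − α = 11/5 − 2 = 1/5, so |x(1) − α| = 1/5.
x(2) − α = 171/85 − 2 = 1/85, so |x(2) − α| = 1/85.
Ratio = (1/85) / (1/5) = 1/17.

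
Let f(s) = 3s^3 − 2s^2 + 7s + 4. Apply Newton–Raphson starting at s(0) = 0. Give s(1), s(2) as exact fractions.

s(1) = −4/7, s(2) = −1980/4193

f'(s) = 9s^2 − 4s + 7.
f(0) = 4, f'(0) = 7, so s(1) = 0 − 4/7 = −4/7.
f(−4/7) = −416/343, f'(−4/7) = 599/49, so s(2) = (−4/7) − (−416/343)/(599/49) = −1980/4193.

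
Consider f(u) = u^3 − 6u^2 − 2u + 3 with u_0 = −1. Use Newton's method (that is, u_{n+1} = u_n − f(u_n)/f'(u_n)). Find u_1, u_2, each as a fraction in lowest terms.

u_1 = −11/13, u_2 = −18691/22633

f'(u) = 3u^2 − 12u − 2.
f(−1) = −2, f'(−1) = 13, so u_1 = (−1) − (−2)/13 = −11/13.
f(−11/13) = −460/2197, f'(−11/13) = 1741/169, so u_2 = (−11/13) − (−460/2197)/(1741/169) = −18691/22633.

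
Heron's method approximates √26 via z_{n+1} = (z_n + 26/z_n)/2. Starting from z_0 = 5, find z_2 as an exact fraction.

z_1 = (5 + 26/5)/2 = 51/10.
z_2 = (51/10 + 26/(51/10))/2 = 5201/1020.

5201/1020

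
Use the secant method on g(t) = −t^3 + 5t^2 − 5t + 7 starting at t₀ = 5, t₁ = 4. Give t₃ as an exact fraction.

g(5) = −18, g(4) = 3. t₂ = 4 − 3·(4 − 5)/(3 − (−18)) = 29/7.
g(4) = 3, g(29/7) = 342/343. t₃ = (29/7) − (342/343)·((29/7) − 4)/((342/343) − 3) = 965/229.

965/229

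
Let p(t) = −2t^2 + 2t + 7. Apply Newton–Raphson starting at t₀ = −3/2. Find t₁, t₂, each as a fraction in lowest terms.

t₁ = −23/16, t₂ = −1425/992

p'(t) = −4t + 2.
p(−3/2) = −1/2, p'(−3/2) = 8, so t₁ = (−3/2) − (−1/2)/8 = −23/16.
p(−23/16) = −1/128, p'(−23/16) = 31/4, so t₂ = (−23/16) − (−1/128)/(31/4) = −1425/992.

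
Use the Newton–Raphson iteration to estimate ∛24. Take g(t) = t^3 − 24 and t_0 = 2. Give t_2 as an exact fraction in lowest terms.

g'(t) = 3t^2.
g(2) = −16, g'(2) = 12, so t_1 = 2 − (−16)/12 = 10/3.
g(10/3) = 352/27, g'(10/3) = 100/3, so t_2 = (10/3) − (352/27)/(100/3) = 662/225.

662/225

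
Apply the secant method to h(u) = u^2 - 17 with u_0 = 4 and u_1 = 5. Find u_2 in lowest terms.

37/9

h(4) = -1, h(5) = 8. u_2 = 5 - 8·(5 - 4)/(8 - (-1)) = 37/9.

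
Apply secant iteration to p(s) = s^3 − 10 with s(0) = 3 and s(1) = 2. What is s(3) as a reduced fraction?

p(3) = 17, p(2) = −2. s(2) = 2 − (−2)·(2 − 3)/((−2) − 17) = 40/19.
p(2) = −2, p(40/19) = −4590/6859. s(3) = (40/19) − (−4590/6859)·((40/19) − 2)/((−4590/6859) − (−2)) = 4925/2282.

4925/2282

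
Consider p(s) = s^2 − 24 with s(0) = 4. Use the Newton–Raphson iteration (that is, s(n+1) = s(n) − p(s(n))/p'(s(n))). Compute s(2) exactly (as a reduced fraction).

49/10

p'(s) = 2s.
p(4) = −8, p'(4) = 8, so s(1) = 4 − (−8)/8 = 5.
p(5) = 1, p'(5) = 10, so s(2) = 5 − 1/10 = 49/10.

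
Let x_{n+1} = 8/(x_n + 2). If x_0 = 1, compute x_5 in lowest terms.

108/53

x_1 = 8/(1 + 2) = 8/3.
x_2 = 8/(8/3 + 2) = 12/7.
x_3 = 8/(12/7 + 2) = 28/13.
x_4 = 8/(28/13 + 2) = 52/27.
x_5 = 8/(52/27 + 2) = 108/53.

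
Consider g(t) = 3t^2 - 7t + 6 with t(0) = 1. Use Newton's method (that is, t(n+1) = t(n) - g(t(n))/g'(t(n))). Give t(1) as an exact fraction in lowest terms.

g'(t) = 6t - 7.
g(1) = 2, g'(1) = -1, so t(1) = 1 - 2/(-1) = 3.

3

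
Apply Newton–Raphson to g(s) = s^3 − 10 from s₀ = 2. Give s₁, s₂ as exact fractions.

g'(s) = 3s^2.
g(2) = −2, g'(2) = 12, so s₁ = 2 − (−2)/12 = 13/6.
g(13/6) = 37/216, g'(13/6) = 169/12, so s₂ = (13/6) − (37/216)/(169/12) = 3277/1521.

s₁ = 13/6, s₂ = 3277/1521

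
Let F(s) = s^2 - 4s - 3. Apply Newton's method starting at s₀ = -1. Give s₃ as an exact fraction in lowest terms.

-7873/12192

F'(s) = 2s - 4.
F(-1) = 2, F'(-1) = -6, so s₁ = (-1) - 2/(-6) = -2/3.
F(-2/3) = 1/9, F'(-2/3) = -16/3, so s₂ = (-2/3) - (1/9)/(-16/3) = -31/48.
F(-31/48) = 1/2304, F'(-31/48) = -127/24, so s₃ = (-31/48) - (1/2304)/(-127/24) = -7873/12192.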